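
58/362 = 29/181  =  0.16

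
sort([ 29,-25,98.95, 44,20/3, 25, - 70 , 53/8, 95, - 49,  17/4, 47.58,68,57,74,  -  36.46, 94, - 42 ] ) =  [ - 70, - 49  , - 42,  -  36.46,-25,17/4, 53/8, 20/3,25, 29,  44, 47.58, 57, 68, 74,94,95,98.95 ] 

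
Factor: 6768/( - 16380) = -188/455 = -2^2*5^(-1)*7^(-1 )*13^( - 1 ) * 47^1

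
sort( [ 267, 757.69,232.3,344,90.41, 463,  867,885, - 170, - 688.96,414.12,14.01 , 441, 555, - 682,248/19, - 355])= [ - 688.96,-682, - 355, - 170, 248/19,14.01,90.41,232.3,267,344,414.12, 441, 463,555,757.69,  867,  885 ]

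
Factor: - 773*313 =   -  241949=- 313^1*773^1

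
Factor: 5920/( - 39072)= -5/33= - 3^( - 1 )*5^1*11^( - 1) 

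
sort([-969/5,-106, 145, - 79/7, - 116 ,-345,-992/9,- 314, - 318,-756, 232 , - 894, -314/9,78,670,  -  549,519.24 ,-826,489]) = [- 894,-826, - 756, - 549  , -345,- 318, - 314, - 969/5,-116  , - 992/9, - 106, - 314/9 , - 79/7,78,145,232,489, 519.24,  670] 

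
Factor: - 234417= -3^1 * 78139^1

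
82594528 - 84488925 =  - 1894397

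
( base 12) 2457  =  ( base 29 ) 4pa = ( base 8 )10003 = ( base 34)3ij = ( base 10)4099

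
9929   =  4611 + 5318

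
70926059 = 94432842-23506783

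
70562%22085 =4307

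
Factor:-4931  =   - 4931^1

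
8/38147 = 8/38147=0.00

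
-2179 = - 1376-803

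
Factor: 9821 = 7^1*23^1*61^1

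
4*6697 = 26788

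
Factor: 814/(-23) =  - 2^1*11^1*23^ ( - 1 )*37^1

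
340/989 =340/989  =  0.34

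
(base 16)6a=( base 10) 106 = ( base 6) 254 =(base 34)34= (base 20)56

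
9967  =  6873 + 3094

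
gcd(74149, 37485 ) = 1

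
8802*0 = 0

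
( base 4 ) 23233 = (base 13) 45A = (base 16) 2EF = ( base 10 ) 751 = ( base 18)25d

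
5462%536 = 102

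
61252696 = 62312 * 983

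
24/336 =1/14 =0.07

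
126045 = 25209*5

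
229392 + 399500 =628892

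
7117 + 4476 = 11593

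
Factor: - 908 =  - 2^2*227^1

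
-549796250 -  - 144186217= - 405610033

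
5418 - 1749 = 3669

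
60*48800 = 2928000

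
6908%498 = 434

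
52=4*13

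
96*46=4416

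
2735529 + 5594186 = 8329715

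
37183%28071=9112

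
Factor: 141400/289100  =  202/413= 2^1*7^(  -  1 )*59^( -1)*101^1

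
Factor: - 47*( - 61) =47^1*61^1=2867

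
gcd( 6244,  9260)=4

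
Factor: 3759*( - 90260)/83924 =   -  3^1*5^1 * 7^1*179^1*4513^1* 20981^( - 1 )  =  - 84821835/20981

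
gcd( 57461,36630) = 37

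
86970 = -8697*( - 10 ) 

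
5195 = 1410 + 3785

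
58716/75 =782 + 22/25 = 782.88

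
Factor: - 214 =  - 2^1*107^1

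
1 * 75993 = 75993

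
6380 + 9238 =15618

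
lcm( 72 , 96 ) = 288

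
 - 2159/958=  - 3 + 715/958=-  2.25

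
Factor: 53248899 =3^1*11^1*83^1*19441^1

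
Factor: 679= 7^1*97^1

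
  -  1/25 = - 1/25= - 0.04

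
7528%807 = 265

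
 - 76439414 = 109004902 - 185444316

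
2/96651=2/96651 = 0.00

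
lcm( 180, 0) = 0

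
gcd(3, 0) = 3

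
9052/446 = 4526/223 = 20.30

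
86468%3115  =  2363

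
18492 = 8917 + 9575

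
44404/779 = 57 + 1/779 = 57.00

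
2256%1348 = 908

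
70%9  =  7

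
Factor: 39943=59^1*677^1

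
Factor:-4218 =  - 2^1 *3^1*19^1*37^1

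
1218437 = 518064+700373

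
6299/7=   6299/7 =899.86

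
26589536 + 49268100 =75857636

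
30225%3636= 1137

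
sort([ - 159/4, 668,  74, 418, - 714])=[-714,-159/4, 74,418, 668]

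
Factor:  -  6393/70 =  - 2^( - 1 )*3^1*5^( - 1) * 7^( - 1)*2131^1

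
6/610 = 3/305 = 0.01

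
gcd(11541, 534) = 3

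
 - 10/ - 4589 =10/4589 = 0.00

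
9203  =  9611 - 408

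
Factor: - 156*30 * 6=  - 2^4*3^3*5^1*13^1=-28080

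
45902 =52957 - 7055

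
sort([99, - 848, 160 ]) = [ - 848,  99,160 ] 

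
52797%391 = 12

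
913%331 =251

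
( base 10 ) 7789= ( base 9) 11614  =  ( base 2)1111001101101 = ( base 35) 6cj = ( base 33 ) 751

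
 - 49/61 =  - 1 + 12/61 = - 0.80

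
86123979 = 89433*963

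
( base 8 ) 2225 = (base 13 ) 6c3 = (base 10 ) 1173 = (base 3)1121110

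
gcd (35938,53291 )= 7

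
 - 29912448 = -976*30648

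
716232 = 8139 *88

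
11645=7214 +4431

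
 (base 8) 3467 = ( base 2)11100110111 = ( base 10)1847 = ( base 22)3hl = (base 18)5CB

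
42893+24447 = 67340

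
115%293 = 115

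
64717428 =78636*823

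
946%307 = 25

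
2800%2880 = 2800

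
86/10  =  43/5 = 8.60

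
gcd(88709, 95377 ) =1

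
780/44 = 195/11 =17.73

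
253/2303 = 253/2303=0.11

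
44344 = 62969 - 18625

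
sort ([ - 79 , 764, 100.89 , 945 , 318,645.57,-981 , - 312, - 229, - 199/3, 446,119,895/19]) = [-981, - 312,  -  229, - 79, - 199/3, 895/19, 100.89, 119, 318, 446,645.57, 764,945]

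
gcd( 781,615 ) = 1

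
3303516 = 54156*61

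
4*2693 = 10772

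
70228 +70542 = 140770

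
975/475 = 39/19 = 2.05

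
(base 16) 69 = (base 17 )63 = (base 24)49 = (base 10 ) 105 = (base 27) 3o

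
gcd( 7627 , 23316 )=29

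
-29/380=  -  1  +  351/380=- 0.08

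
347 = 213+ 134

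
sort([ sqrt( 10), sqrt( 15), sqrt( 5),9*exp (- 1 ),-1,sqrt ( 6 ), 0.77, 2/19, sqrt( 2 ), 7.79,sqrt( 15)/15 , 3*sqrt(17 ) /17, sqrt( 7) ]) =[-1 , 2/19, sqrt(15 ) /15, 3*sqrt(17 )/17, 0.77, sqrt ( 2),sqrt( 5), sqrt( 6), sqrt( 7 ), sqrt( 10 ),  9*exp(-1), sqrt(15),7.79]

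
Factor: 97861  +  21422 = 119283 =3^1*39761^1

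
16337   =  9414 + 6923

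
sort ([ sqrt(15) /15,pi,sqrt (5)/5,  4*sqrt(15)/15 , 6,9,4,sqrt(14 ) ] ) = [ sqrt(15)/15, sqrt(5 )/5, 4*sqrt(15) /15, pi, sqrt(14),  4,  6,  9 ] 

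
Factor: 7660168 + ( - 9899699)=-2239531  =  - 7^1*463^1*691^1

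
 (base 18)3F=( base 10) 69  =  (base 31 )27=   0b1000101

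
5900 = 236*25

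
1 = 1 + 0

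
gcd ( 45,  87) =3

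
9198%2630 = 1308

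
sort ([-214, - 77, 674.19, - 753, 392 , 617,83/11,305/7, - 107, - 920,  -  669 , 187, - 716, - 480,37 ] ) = [ - 920 , - 753, - 716, - 669 , - 480, - 214, - 107, - 77,83/11,37, 305/7  ,  187,392 , 617,674.19]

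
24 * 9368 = 224832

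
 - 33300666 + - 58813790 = -92114456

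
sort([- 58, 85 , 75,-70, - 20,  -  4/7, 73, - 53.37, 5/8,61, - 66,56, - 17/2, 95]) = [-70, - 66, - 58, - 53.37, -20,-17/2,-4/7,  5/8,56,61, 73, 75, 85,95 ] 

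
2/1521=2/1521 = 0.00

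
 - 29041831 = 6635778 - 35677609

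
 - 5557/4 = - 1390 + 3/4 = - 1389.25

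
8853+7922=16775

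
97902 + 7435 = 105337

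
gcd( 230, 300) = 10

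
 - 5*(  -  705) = 3525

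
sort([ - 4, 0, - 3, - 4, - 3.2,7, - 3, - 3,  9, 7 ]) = [-4, - 4, - 3.2, - 3, - 3, - 3 , 0, 7, 7,  9]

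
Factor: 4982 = 2^1*47^1*53^1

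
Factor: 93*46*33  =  141174 = 2^1*3^2*11^1*23^1*31^1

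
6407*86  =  551002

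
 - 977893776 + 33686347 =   -  944207429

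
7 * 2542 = 17794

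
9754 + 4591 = 14345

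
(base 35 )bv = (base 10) 416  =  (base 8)640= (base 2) 110100000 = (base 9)512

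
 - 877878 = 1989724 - 2867602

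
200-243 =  - 43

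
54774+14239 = 69013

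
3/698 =3/698 = 0.00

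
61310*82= 5027420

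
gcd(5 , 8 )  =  1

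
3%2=1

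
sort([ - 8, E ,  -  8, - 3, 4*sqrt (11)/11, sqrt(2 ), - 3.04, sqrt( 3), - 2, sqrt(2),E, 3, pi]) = [  -  8, - 8,  -  3.04,-3, - 2, 4 * sqrt( 11)/11, sqrt( 2 ), sqrt(2), sqrt( 3), E,  E, 3, pi]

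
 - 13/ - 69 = 13/69= 0.19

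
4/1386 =2/693 = 0.00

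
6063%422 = 155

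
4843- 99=4744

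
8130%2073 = 1911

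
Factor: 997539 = 3^1*332513^1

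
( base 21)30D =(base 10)1336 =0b10100111000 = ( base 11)1005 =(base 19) 3d6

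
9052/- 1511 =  - 9052/1511= - 5.99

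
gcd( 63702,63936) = 18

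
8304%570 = 324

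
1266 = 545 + 721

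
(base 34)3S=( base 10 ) 130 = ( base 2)10000010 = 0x82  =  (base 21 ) 64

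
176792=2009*88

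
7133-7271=-138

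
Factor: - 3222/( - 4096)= 2^(-11 )*3^2*179^1 = 1611/2048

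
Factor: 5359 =23^1*233^1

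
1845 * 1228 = 2265660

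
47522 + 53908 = 101430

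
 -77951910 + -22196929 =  - 100148839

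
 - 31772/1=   -  31772 = -  31772.00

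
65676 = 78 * 842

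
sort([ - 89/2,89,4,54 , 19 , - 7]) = [ - 89/2, - 7,4, 19,54,89]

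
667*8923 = 5951641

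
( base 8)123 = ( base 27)32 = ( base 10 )83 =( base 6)215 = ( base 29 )2p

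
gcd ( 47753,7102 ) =53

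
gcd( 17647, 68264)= 7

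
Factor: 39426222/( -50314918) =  - 3^1*11^1*907^( - 1 ) * 27737^( - 1)*597367^1 = -19713111/25157459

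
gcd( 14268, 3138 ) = 6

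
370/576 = 185/288  =  0.64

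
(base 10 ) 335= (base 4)11033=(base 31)ap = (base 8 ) 517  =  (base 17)12c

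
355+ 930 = 1285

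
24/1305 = 8/435  =  0.02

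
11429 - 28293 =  - 16864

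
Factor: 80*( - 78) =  - 2^5*3^1*5^1*13^1  =  - 6240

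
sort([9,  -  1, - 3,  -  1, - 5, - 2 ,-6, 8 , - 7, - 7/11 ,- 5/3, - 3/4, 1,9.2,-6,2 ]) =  [-7,-6 , - 6, - 5, - 3, - 2, - 5/3, - 1,-1,  -  3/4,- 7/11,1,2,8, 9,9.2 ]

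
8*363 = 2904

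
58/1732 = 29/866  =  0.03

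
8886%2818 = 432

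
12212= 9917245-9905033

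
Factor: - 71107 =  - 211^1*337^1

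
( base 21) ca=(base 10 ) 262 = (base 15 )127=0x106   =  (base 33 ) 7V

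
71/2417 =71/2417 = 0.03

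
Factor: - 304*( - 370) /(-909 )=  - 112480/909 = - 2^5*3^( - 2 )*5^1*19^1*37^1*101^ (  -  1)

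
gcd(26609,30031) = 59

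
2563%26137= 2563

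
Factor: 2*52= 2^3 * 13^1 = 104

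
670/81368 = 335/40684 = 0.01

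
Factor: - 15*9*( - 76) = 2^2 * 3^3*5^1*19^1= 10260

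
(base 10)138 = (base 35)3X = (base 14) 9C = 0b10001010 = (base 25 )5D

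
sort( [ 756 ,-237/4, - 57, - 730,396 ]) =[ - 730,-237/4,-57, 396,  756]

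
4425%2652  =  1773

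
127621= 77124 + 50497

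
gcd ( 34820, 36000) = 20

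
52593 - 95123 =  - 42530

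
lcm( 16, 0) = 0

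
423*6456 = 2730888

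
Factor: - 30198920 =-2^3*5^1*754973^1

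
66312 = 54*1228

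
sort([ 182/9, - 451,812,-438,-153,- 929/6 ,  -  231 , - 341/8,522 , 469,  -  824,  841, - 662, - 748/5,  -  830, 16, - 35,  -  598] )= [ - 830,-824, - 662, - 598, - 451,  -  438, - 231, -929/6, - 153,  -  748/5, - 341/8, - 35,16, 182/9, 469, 522, 812,  841]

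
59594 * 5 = 297970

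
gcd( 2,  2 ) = 2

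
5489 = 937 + 4552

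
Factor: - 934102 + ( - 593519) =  - 3^1*337^1* 1511^1 = -  1527621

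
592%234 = 124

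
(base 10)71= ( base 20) 3B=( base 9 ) 78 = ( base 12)5B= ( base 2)1000111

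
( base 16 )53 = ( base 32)2j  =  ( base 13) 65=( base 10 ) 83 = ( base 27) 32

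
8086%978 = 262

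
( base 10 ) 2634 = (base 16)A4A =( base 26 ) 3N8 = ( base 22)59G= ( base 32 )2IA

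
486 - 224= 262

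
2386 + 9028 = 11414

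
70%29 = 12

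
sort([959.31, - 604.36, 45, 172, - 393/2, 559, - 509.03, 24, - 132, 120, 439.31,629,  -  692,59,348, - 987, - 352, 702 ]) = [ - 987, - 692, - 604.36,- 509.03, - 352, -393/2, - 132, 24, 45, 59, 120, 172 , 348, 439.31 , 559,629, 702,959.31] 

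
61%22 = 17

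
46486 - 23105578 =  -23059092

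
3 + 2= 5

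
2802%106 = 46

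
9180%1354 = 1056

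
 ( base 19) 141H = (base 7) 33212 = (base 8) 20223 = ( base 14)3079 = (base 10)8339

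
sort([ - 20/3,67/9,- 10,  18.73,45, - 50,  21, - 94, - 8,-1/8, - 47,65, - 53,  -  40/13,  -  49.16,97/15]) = [-94,-53, -50,-49.16, - 47,-10,-8,-20/3,-40/13, - 1/8,97/15,67/9,18.73,21,45, 65] 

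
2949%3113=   2949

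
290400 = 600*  484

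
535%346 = 189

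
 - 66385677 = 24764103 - 91149780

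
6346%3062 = 222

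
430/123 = 430/123= 3.50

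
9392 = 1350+8042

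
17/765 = 1/45=0.02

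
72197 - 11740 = 60457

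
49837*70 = 3488590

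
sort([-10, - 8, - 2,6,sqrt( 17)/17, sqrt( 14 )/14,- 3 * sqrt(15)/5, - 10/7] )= [ - 10,-8,  -  3*sqrt (15) /5, - 2, - 10/7,sqrt(17 ) /17  ,  sqrt ( 14 ) /14, 6 ] 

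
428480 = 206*2080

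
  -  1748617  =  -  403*4339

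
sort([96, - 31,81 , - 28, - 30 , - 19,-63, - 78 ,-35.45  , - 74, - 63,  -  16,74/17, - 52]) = [ - 78, - 74,-63, - 63, - 52, - 35.45 ,-31, - 30, - 28, - 19, - 16, 74/17,81, 96]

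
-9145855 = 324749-9470604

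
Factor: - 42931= - 7^1*6133^1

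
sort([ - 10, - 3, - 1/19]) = [-10  , - 3, -1/19 ]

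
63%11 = 8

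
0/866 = 0 = 0.00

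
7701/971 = 7701/971 = 7.93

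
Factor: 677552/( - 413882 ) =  - 424/259 = -2^3 * 7^( - 1)*37^(-1) *53^1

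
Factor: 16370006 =2^1*47^1 * 174149^1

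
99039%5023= 3602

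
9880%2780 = 1540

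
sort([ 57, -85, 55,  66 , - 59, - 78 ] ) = [ - 85, - 78,-59, 55, 57, 66 ]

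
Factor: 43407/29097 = 91/61 = 7^1*13^1* 61^(-1) 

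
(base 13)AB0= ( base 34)1jv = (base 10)1833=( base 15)823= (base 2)11100101001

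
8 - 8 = 0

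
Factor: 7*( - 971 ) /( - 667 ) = 7^1*23^ ( - 1)*29^( - 1)*971^1=6797/667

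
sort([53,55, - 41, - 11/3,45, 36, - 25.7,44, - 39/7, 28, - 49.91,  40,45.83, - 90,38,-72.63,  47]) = [  -  90 ,-72.63,  -  49.91,- 41, - 25.7, - 39/7, - 11/3,  28,36, 38,40 , 44,45,  45.83, 47, 53,55] 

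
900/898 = 450/449 = 1.00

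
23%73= 23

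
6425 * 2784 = 17887200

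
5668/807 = 7 + 19/807 = 7.02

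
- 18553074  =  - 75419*246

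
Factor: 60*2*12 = 1440 = 2^5*3^2 * 5^1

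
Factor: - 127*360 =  - 2^3*3^2*5^1*127^1 = - 45720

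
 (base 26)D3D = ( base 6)105035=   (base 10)8879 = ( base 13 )4070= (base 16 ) 22AF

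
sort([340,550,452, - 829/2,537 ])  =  [ - 829/2,340, 452,537 , 550]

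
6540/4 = 1635 = 1635.00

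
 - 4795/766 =  -  7 + 567/766=-6.26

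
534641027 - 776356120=  -  241715093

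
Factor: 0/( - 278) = 0^1 = 0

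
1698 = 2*849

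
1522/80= 761/40=19.02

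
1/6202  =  1/6202 =0.00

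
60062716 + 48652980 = 108715696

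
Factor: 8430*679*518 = 2965016460  =  2^2*3^1 * 5^1*7^2*37^1*97^1*281^1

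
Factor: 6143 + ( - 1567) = 4576 = 2^5*11^1*13^1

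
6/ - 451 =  - 1 + 445/451 =-  0.01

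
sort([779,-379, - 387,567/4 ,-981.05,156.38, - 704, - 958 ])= [ - 981.05  , - 958,-704,-387, - 379 , 567/4 , 156.38,779 ] 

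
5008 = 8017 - 3009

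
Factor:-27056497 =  - 13^1*701^1*2969^1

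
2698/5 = 539+3/5 = 539.60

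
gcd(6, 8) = 2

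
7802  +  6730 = 14532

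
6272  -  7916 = - 1644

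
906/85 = 906/85= 10.66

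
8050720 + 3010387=11061107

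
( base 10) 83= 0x53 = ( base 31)2l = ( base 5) 313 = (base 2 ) 1010011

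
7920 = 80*99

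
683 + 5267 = 5950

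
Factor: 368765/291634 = 655/518 = 2^ (-1 )  *5^1*7^( - 1 )*37^( - 1)*131^1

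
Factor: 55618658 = 2^1 * 27809329^1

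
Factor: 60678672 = 2^4*3^1  *  29^1*43591^1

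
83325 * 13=1083225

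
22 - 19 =3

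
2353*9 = 21177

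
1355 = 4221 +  -2866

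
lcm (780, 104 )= 1560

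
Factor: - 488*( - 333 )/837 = 2^3*3^(  -  1)*31^( - 1 )*37^1*61^1 = 18056/93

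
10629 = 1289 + 9340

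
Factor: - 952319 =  - 59^1*16141^1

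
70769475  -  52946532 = 17822943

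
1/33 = 1/33 = 0.03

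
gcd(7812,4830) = 42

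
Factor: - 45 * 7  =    -  315 = - 3^2 * 5^1*7^1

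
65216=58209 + 7007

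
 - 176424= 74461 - 250885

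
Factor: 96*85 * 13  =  106080 = 2^5*3^1 * 5^1*13^1 * 17^1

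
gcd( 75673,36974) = 1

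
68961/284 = 242 + 233/284 = 242.82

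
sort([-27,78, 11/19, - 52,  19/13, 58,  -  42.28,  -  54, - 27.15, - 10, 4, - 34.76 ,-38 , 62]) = [ - 54,- 52, - 42.28, - 38 , - 34.76 , - 27.15,-27, - 10 , 11/19,19/13,4,58 , 62,78] 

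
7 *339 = 2373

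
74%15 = 14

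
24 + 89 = 113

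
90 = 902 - 812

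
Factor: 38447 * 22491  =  864711477= 3^3 * 7^2*17^1 * 38447^1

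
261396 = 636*411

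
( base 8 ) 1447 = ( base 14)419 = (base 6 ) 3423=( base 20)207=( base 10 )807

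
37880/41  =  923 + 37/41 = 923.90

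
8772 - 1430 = 7342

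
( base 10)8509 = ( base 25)df9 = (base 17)1c79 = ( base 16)213D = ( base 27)BI4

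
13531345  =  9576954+3954391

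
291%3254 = 291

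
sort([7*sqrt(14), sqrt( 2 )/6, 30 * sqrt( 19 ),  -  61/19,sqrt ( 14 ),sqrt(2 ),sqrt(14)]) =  [ - 61/19,sqrt ( 2)/6,sqrt(2), sqrt( 14), sqrt( 14 ), 7*sqrt(14),30*sqrt ( 19)] 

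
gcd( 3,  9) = 3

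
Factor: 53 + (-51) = 2 = 2^1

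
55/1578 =55/1578=0.03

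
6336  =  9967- 3631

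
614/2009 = 614/2009  =  0.31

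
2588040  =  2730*948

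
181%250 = 181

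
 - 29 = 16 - 45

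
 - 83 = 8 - 91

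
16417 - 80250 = -63833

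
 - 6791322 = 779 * ( - 8718)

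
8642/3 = 8642/3 =2880.67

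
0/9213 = 0 = 0.00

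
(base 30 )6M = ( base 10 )202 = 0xca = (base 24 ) 8a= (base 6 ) 534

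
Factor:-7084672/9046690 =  - 3542336/4523345 = - 2^6*5^ ( - 1 )*7^1*431^(  -  1)*2099^(  -  1)*7907^1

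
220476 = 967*228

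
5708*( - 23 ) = - 131284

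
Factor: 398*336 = 133728 = 2^5*3^1*7^1 * 199^1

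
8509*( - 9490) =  - 80750410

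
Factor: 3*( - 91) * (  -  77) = 21021 = 3^1*7^2 * 11^1*13^1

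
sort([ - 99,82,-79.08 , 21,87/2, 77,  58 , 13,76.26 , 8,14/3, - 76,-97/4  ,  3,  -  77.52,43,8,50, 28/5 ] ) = [- 99,-79.08 , - 77.52,  -  76, - 97/4,3,14/3 , 28/5,8,8,13,21, 43,87/2, 50,58,76.26, 77,82]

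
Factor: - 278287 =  - 31^1 *47^1 * 191^1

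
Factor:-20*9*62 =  - 11160 = - 2^3*3^2*5^1*31^1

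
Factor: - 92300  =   - 2^2*5^2*13^1*71^1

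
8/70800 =1/8850 = 0.00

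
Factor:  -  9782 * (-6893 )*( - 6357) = -428635511382=-2^1*3^1*13^1 * 61^1*67^1*73^1*113^1*163^1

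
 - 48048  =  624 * (-77)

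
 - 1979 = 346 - 2325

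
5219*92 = 480148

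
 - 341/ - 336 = 1  +  5/336 = 1.01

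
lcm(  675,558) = 41850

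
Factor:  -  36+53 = 17^1 = 17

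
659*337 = 222083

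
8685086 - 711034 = 7974052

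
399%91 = 35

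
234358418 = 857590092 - 623231674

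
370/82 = 4 + 21/41 = 4.51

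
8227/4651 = 8227/4651 = 1.77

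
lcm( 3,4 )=12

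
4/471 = 4/471 = 0.01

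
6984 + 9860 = 16844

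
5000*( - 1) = - 5000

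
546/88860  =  91/14810 = 0.01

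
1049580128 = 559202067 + 490378061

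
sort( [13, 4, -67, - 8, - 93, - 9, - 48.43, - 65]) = [ - 93, - 67,-65, - 48.43, - 9 , - 8, 4,13]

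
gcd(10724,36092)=28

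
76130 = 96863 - 20733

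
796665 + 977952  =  1774617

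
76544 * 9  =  688896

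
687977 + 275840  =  963817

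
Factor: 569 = 569^1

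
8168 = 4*2042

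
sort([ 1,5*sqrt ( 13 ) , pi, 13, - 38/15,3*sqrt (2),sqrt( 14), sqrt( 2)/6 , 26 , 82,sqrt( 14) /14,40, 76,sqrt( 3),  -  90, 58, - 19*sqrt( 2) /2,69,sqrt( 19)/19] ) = [ - 90, -19*sqrt( 2 )/2,- 38/15,sqrt (19)/19,sqrt( 2) /6,  sqrt(14)/14,1, sqrt( 3), pi, sqrt( 14),3*sqrt( 2) , 13, 5*sqrt( 13) , 26,  40,58,69 , 76,82]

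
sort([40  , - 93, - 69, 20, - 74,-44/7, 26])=[  -  93, - 74,  -  69, - 44/7, 20,26,40 ] 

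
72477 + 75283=147760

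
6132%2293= 1546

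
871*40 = 34840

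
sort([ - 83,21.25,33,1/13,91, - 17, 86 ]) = [ - 83,-17,1/13, 21.25,33,86,91]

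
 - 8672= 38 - 8710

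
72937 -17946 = 54991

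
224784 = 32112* 7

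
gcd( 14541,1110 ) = 111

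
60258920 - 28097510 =32161410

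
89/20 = 89/20 =4.45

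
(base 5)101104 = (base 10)3279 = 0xccf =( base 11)2511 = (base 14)12A3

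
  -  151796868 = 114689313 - 266486181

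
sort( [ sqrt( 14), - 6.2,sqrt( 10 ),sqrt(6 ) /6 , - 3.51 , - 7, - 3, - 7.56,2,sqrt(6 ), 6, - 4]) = [-7.56, - 7, - 6.2,  -  4, - 3.51, - 3,sqrt(6) /6,2,sqrt( 6 ),sqrt( 10) , sqrt(14),  6 ] 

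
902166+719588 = 1621754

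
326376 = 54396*6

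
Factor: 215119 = 23^1*47^1  *199^1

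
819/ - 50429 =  - 1 +49610/50429 = - 0.02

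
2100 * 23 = 48300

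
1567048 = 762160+804888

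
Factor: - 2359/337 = - 7^1 = - 7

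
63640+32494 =96134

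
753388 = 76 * 9913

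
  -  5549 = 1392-6941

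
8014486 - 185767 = 7828719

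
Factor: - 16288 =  - 2^5*509^1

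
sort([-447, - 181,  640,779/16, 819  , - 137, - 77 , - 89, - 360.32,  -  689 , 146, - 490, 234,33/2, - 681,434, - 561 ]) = [-689, - 681, - 561, - 490, - 447, - 360.32, -181, -137,  -  89, - 77,33/2, 779/16,146,  234,434, 640, 819] 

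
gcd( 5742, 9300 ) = 6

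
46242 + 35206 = 81448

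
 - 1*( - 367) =367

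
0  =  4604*0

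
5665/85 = 66 + 11/17= 66.65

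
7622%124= 58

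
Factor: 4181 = 37^1 *113^1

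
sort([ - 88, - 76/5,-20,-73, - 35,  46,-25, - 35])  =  [-88, - 73,  -  35, - 35,-25, - 20,-76/5,46]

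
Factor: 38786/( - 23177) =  - 2^1 *7^( - 2)*41^1= -82/49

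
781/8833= 71/803=0.09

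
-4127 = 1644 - 5771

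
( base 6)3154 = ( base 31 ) N5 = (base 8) 1316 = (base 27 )QG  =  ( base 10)718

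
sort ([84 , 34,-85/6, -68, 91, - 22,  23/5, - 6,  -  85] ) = [ - 85, - 68, - 22, - 85/6,-6,  23/5,34, 84, 91 ]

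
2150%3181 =2150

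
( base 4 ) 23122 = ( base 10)730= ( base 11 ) 604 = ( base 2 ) 1011011010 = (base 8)1332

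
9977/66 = 907/6 =151.17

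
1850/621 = 2+ 608/621= 2.98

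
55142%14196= 12554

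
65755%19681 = 6712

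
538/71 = 538/71 = 7.58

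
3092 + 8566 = 11658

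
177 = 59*3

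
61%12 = 1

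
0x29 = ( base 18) 25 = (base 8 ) 51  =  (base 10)41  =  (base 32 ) 19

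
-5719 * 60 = -343140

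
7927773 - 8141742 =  - 213969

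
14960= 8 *1870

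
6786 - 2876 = 3910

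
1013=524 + 489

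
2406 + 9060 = 11466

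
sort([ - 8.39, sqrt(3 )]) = [ - 8.39, sqrt(3 ) ] 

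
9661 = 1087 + 8574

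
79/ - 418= - 79/418 = - 0.19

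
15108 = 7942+7166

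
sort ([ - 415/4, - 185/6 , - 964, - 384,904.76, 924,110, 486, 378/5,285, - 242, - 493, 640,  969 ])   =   [ - 964, - 493, - 384, - 242, - 415/4, - 185/6, 378/5, 110,285,486, 640,904.76, 924, 969 ]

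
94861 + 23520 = 118381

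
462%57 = 6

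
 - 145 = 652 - 797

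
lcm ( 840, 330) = 9240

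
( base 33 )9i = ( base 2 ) 100111011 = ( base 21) f0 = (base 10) 315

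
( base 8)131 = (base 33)2n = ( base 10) 89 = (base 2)1011001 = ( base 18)4H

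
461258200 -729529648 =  - 268271448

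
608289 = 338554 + 269735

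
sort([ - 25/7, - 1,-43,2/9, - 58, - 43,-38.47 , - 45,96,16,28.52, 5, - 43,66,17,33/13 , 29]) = [  -  58,-45 , - 43, - 43, - 43,  -  38.47, - 25/7, - 1,2/9 , 33/13, 5,16, 17,28.52, 29,66, 96 ] 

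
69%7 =6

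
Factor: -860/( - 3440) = 2^( - 2) = 1/4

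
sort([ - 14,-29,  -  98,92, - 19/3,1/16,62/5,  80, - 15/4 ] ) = [ - 98, - 29, - 14,  -  19/3, - 15/4,1/16,62/5, 80,92]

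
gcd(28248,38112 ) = 24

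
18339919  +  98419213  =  116759132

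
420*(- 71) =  - 29820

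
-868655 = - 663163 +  - 205492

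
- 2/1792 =- 1 + 895/896 = - 0.00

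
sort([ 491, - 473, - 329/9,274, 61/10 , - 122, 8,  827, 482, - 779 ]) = [ -779, - 473,- 122, - 329/9, 61/10,8 , 274, 482, 491, 827 ]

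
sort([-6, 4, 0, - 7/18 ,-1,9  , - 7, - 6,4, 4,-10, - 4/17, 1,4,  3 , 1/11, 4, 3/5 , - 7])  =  [ - 10, - 7,-7, - 6,-6, - 1, - 7/18, - 4/17,0, 1/11,3/5, 1, 3, 4, 4,4, 4,4,9]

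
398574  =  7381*54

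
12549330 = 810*15493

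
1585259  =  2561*619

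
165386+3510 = 168896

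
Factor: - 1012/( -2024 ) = 1/2 = 2^( - 1 )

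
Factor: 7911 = 3^3*293^1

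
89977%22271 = 893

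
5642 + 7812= 13454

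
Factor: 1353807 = 3^3*7^1*13^1*19^1*29^1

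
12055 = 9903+2152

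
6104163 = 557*10959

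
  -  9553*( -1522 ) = 14539666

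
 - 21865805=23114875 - 44980680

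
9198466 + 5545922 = 14744388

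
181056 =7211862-7030806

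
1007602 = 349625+657977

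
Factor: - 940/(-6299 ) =2^2*5^1*47^1*6299^(  -  1 )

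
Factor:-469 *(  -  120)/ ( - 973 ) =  - 8040/139 = - 2^3*3^1*5^1*67^1 * 139^( - 1)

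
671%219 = 14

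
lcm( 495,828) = 45540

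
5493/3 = 1831 = 1831.00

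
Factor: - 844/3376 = - 2^ ( - 2) = - 1/4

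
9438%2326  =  134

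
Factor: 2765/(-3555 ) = -7/9 = - 3^( -2 ) * 7^1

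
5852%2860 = 132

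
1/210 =1/210 = 0.00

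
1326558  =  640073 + 686485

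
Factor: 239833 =11^1*21803^1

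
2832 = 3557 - 725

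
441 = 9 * 49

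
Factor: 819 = 3^2*7^1*13^1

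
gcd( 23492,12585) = 839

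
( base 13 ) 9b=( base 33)3T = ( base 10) 128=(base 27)4K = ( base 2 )10000000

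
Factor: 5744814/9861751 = 2^1*3^1*17^( - 1 )*31^( - 1 ) * 409^1*2341^1*18713^( - 1)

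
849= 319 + 530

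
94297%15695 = 127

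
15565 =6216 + 9349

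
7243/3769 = 7243/3769 = 1.92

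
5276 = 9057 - 3781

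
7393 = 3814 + 3579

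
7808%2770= 2268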